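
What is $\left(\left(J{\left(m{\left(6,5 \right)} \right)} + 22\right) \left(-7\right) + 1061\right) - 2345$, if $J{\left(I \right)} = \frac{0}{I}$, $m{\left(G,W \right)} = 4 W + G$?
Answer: $-1438$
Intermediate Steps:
$m{\left(G,W \right)} = G + 4 W$
$J{\left(I \right)} = 0$
$\left(\left(J{\left(m{\left(6,5 \right)} \right)} + 22\right) \left(-7\right) + 1061\right) - 2345 = \left(\left(0 + 22\right) \left(-7\right) + 1061\right) - 2345 = \left(22 \left(-7\right) + 1061\right) - 2345 = \left(-154 + 1061\right) - 2345 = 907 - 2345 = -1438$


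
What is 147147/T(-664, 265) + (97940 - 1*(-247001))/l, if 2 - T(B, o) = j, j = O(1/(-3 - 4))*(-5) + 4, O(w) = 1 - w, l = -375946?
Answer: 7446659884/187973 ≈ 39616.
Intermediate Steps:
j = -12/7 (j = (1 - 1/(-3 - 4))*(-5) + 4 = (1 - 1/(-7))*(-5) + 4 = (1 - 1*(-⅐))*(-5) + 4 = (1 + ⅐)*(-5) + 4 = (8/7)*(-5) + 4 = -40/7 + 4 = -12/7 ≈ -1.7143)
T(B, o) = 26/7 (T(B, o) = 2 - 1*(-12/7) = 2 + 12/7 = 26/7)
147147/T(-664, 265) + (97940 - 1*(-247001))/l = 147147/(26/7) + (97940 - 1*(-247001))/(-375946) = 147147*(7/26) + (97940 + 247001)*(-1/375946) = 79233/2 + 344941*(-1/375946) = 79233/2 - 344941/375946 = 7446659884/187973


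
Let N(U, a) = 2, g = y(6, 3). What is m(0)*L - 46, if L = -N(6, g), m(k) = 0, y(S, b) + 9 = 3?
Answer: -46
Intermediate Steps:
y(S, b) = -6 (y(S, b) = -9 + 3 = -6)
g = -6
L = -2 (L = -1*2 = -2)
m(0)*L - 46 = 0*(-2) - 46 = 0 - 46 = -46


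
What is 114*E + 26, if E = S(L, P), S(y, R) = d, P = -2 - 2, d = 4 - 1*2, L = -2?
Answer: 254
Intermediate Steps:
d = 2 (d = 4 - 2 = 2)
P = -4
S(y, R) = 2
E = 2
114*E + 26 = 114*2 + 26 = 228 + 26 = 254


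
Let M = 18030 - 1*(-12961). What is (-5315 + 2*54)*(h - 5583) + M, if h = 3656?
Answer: 10064880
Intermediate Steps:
M = 30991 (M = 18030 + 12961 = 30991)
(-5315 + 2*54)*(h - 5583) + M = (-5315 + 2*54)*(3656 - 5583) + 30991 = (-5315 + 108)*(-1927) + 30991 = -5207*(-1927) + 30991 = 10033889 + 30991 = 10064880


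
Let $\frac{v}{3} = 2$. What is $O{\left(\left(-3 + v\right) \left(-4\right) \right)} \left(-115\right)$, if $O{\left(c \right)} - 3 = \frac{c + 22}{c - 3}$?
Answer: $- \frac{805}{3} \approx -268.33$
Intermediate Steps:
$v = 6$ ($v = 3 \cdot 2 = 6$)
$O{\left(c \right)} = 3 + \frac{22 + c}{-3 + c}$ ($O{\left(c \right)} = 3 + \frac{c + 22}{c - 3} = 3 + \frac{22 + c}{-3 + c}$)
$O{\left(\left(-3 + v\right) \left(-4\right) \right)} \left(-115\right) = \frac{13 + 4 \left(-3 + 6\right) \left(-4\right)}{-3 + \left(-3 + 6\right) \left(-4\right)} \left(-115\right) = \frac{13 + 4 \cdot 3 \left(-4\right)}{-3 + 3 \left(-4\right)} \left(-115\right) = \frac{13 + 4 \left(-12\right)}{-3 - 12} \left(-115\right) = \frac{13 - 48}{-15} \left(-115\right) = \left(- \frac{1}{15}\right) \left(-35\right) \left(-115\right) = \frac{7}{3} \left(-115\right) = - \frac{805}{3}$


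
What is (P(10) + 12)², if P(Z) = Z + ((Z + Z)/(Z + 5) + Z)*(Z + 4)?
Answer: 293764/9 ≈ 32640.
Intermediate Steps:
P(Z) = Z + (4 + Z)*(Z + 2*Z/(5 + Z)) (P(Z) = Z + ((2*Z)/(5 + Z) + Z)*(4 + Z) = Z + (2*Z/(5 + Z) + Z)*(4 + Z) = Z + (Z + 2*Z/(5 + Z))*(4 + Z) = Z + (4 + Z)*(Z + 2*Z/(5 + Z)))
(P(10) + 12)² = (10*(33 + 10² + 12*10)/(5 + 10) + 12)² = (10*(33 + 100 + 120)/15 + 12)² = (10*(1/15)*253 + 12)² = (506/3 + 12)² = (542/3)² = 293764/9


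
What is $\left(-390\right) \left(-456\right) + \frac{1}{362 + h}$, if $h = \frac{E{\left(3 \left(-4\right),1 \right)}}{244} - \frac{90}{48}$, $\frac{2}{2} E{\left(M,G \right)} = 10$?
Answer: $\frac{31257336728}{175761} \approx 1.7784 \cdot 10^{5}$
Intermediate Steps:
$E{\left(M,G \right)} = 10$
$h = - \frac{895}{488}$ ($h = \frac{10}{244} - \frac{90}{48} = 10 \cdot \frac{1}{244} - \frac{15}{8} = \frac{5}{122} - \frac{15}{8} = - \frac{895}{488} \approx -1.834$)
$\left(-390\right) \left(-456\right) + \frac{1}{362 + h} = \left(-390\right) \left(-456\right) + \frac{1}{362 - \frac{895}{488}} = 177840 + \frac{1}{\frac{175761}{488}} = 177840 + \frac{488}{175761} = \frac{31257336728}{175761}$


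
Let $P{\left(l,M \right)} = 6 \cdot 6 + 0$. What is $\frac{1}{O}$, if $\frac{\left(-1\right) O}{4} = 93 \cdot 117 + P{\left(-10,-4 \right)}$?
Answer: $- \frac{1}{43668} \approx -2.29 \cdot 10^{-5}$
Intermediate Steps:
$P{\left(l,M \right)} = 36$ ($P{\left(l,M \right)} = 36 + 0 = 36$)
$O = -43668$ ($O = - 4 \left(93 \cdot 117 + 36\right) = - 4 \left(10881 + 36\right) = \left(-4\right) 10917 = -43668$)
$\frac{1}{O} = \frac{1}{-43668} = - \frac{1}{43668}$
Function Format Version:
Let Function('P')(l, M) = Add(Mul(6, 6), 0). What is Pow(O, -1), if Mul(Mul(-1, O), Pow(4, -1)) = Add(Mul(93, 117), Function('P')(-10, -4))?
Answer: Rational(-1, 43668) ≈ -2.2900e-5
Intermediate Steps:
Function('P')(l, M) = 36 (Function('P')(l, M) = Add(36, 0) = 36)
O = -43668 (O = Mul(-4, Add(Mul(93, 117), 36)) = Mul(-4, Add(10881, 36)) = Mul(-4, 10917) = -43668)
Pow(O, -1) = Pow(-43668, -1) = Rational(-1, 43668)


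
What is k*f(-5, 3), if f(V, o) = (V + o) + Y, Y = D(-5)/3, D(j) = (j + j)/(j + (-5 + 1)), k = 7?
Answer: -308/27 ≈ -11.407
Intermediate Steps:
D(j) = 2*j/(-4 + j) (D(j) = (2*j)/(j - 4) = (2*j)/(-4 + j) = 2*j/(-4 + j))
Y = 10/27 (Y = (2*(-5)/(-4 - 5))/3 = (2*(-5)/(-9))*(⅓) = (2*(-5)*(-⅑))*(⅓) = (10/9)*(⅓) = 10/27 ≈ 0.37037)
f(V, o) = 10/27 + V + o (f(V, o) = (V + o) + 10/27 = 10/27 + V + o)
k*f(-5, 3) = 7*(10/27 - 5 + 3) = 7*(-44/27) = -308/27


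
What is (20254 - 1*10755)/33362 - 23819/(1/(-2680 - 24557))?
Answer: 3091981120255/4766 ≈ 6.4876e+8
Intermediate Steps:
(20254 - 1*10755)/33362 - 23819/(1/(-2680 - 24557)) = (20254 - 10755)*(1/33362) - 23819/(1/(-27237)) = 9499*(1/33362) - 23819/(-1/27237) = 1357/4766 - 23819*(-27237) = 1357/4766 + 648758103 = 3091981120255/4766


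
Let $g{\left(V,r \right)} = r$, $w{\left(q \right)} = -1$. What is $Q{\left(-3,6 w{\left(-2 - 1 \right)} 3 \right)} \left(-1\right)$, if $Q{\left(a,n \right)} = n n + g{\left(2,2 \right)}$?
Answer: $-326$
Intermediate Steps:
$Q{\left(a,n \right)} = 2 + n^{2}$ ($Q{\left(a,n \right)} = n n + 2 = n^{2} + 2 = 2 + n^{2}$)
$Q{\left(-3,6 w{\left(-2 - 1 \right)} 3 \right)} \left(-1\right) = \left(2 + \left(6 \left(-1\right) 3\right)^{2}\right) \left(-1\right) = \left(2 + \left(\left(-6\right) 3\right)^{2}\right) \left(-1\right) = \left(2 + \left(-18\right)^{2}\right) \left(-1\right) = \left(2 + 324\right) \left(-1\right) = 326 \left(-1\right) = -326$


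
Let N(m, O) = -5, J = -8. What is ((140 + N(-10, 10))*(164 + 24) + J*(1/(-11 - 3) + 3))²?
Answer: 31504830016/49 ≈ 6.4296e+8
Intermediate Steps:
((140 + N(-10, 10))*(164 + 24) + J*(1/(-11 - 3) + 3))² = ((140 - 5)*(164 + 24) - 8*(1/(-11 - 3) + 3))² = (135*188 - 8*(1/(-14) + 3))² = (25380 - 8*(-1/14 + 3))² = (25380 - 8*41/14)² = (25380 - 164/7)² = (177496/7)² = 31504830016/49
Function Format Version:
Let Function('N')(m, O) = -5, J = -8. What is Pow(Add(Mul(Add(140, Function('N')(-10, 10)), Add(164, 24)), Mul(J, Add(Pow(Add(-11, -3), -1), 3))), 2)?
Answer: Rational(31504830016, 49) ≈ 6.4296e+8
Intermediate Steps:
Pow(Add(Mul(Add(140, Function('N')(-10, 10)), Add(164, 24)), Mul(J, Add(Pow(Add(-11, -3), -1), 3))), 2) = Pow(Add(Mul(Add(140, -5), Add(164, 24)), Mul(-8, Add(Pow(Add(-11, -3), -1), 3))), 2) = Pow(Add(Mul(135, 188), Mul(-8, Add(Pow(-14, -1), 3))), 2) = Pow(Add(25380, Mul(-8, Add(Rational(-1, 14), 3))), 2) = Pow(Add(25380, Mul(-8, Rational(41, 14))), 2) = Pow(Add(25380, Rational(-164, 7)), 2) = Pow(Rational(177496, 7), 2) = Rational(31504830016, 49)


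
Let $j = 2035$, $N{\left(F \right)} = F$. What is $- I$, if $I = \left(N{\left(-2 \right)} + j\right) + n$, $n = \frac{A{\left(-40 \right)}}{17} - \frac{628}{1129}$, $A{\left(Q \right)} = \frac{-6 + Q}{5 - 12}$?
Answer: $- \frac{273112785}{134351} \approx -2032.8$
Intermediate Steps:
$A{\left(Q \right)} = \frac{6}{7} - \frac{Q}{7}$ ($A{\left(Q \right)} = \frac{-6 + Q}{-7} = \left(-6 + Q\right) \left(- \frac{1}{7}\right) = \frac{6}{7} - \frac{Q}{7}$)
$n = - \frac{22798}{134351}$ ($n = \frac{\frac{6}{7} - - \frac{40}{7}}{17} - \frac{628}{1129} = \left(\frac{6}{7} + \frac{40}{7}\right) \frac{1}{17} - \frac{628}{1129} = \frac{46}{7} \cdot \frac{1}{17} - \frac{628}{1129} = \frac{46}{119} - \frac{628}{1129} = - \frac{22798}{134351} \approx -0.16969$)
$I = \frac{273112785}{134351}$ ($I = \left(-2 + 2035\right) - \frac{22798}{134351} = 2033 - \frac{22798}{134351} = \frac{273112785}{134351} \approx 2032.8$)
$- I = \left(-1\right) \frac{273112785}{134351} = - \frac{273112785}{134351}$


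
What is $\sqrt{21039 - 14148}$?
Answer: $\sqrt{6891} \approx 83.012$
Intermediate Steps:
$\sqrt{21039 - 14148} = \sqrt{6891}$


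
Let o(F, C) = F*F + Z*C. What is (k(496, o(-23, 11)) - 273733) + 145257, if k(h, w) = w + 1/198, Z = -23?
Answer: -25383599/198 ≈ -1.2820e+5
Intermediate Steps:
o(F, C) = F² - 23*C (o(F, C) = F*F - 23*C = F² - 23*C)
k(h, w) = 1/198 + w (k(h, w) = w + 1/198 = 1/198 + w)
(k(496, o(-23, 11)) - 273733) + 145257 = ((1/198 + ((-23)² - 23*11)) - 273733) + 145257 = ((1/198 + (529 - 253)) - 273733) + 145257 = ((1/198 + 276) - 273733) + 145257 = (54649/198 - 273733) + 145257 = -54144485/198 + 145257 = -25383599/198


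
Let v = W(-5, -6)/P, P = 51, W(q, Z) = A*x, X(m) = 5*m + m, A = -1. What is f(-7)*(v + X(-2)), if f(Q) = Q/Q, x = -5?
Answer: -607/51 ≈ -11.902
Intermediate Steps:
X(m) = 6*m
f(Q) = 1
W(q, Z) = 5 (W(q, Z) = -1*(-5) = 5)
v = 5/51 ≈ 0.098039
f(-7)*(v + X(-2)) = 1*(5/51 + 6*(-2)) = 1*(5/51 - 12) = 1*(-607/51) = -607/51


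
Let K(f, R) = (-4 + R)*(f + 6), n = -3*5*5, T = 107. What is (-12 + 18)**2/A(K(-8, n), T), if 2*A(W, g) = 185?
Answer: 72/185 ≈ 0.38919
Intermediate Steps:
n = -75 (n = -15*5 = -75)
K(f, R) = (-4 + R)*(6 + f)
A(W, g) = 185/2 (A(W, g) = (1/2)*185 = 185/2)
(-12 + 18)**2/A(K(-8, n), T) = (-12 + 18)**2/(185/2) = 6**2*(2/185) = 36*(2/185) = 72/185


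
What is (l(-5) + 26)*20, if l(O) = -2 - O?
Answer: 580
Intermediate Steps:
(l(-5) + 26)*20 = ((-2 - 1*(-5)) + 26)*20 = ((-2 + 5) + 26)*20 = (3 + 26)*20 = 29*20 = 580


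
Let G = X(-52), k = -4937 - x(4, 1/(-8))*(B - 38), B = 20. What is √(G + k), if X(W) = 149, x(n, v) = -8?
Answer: 6*I*√137 ≈ 70.228*I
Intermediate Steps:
k = -5081 (k = -4937 - (-8)*(20 - 38) = -4937 - (-8)*(-18) = -4937 - 1*144 = -4937 - 144 = -5081)
G = 149
√(G + k) = √(149 - 5081) = √(-4932) = 6*I*√137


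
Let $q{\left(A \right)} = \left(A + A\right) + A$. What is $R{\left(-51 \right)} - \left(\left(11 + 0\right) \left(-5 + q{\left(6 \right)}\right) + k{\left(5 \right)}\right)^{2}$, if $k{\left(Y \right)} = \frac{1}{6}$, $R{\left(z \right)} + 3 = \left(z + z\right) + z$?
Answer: $- \frac{743497}{36} \approx -20653.0$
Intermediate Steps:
$R{\left(z \right)} = -3 + 3 z$ ($R{\left(z \right)} = -3 + \left(\left(z + z\right) + z\right) = -3 + \left(2 z + z\right) = -3 + 3 z$)
$q{\left(A \right)} = 3 A$ ($q{\left(A \right)} = 2 A + A = 3 A$)
$k{\left(Y \right)} = \frac{1}{6}$
$R{\left(-51 \right)} - \left(\left(11 + 0\right) \left(-5 + q{\left(6 \right)}\right) + k{\left(5 \right)}\right)^{2} = \left(-3 + 3 \left(-51\right)\right) - \left(\left(11 + 0\right) \left(-5 + 3 \cdot 6\right) + \frac{1}{6}\right)^{2} = \left(-3 - 153\right) - \left(11 \left(-5 + 18\right) + \frac{1}{6}\right)^{2} = -156 - \left(11 \cdot 13 + \frac{1}{6}\right)^{2} = -156 - \left(143 + \frac{1}{6}\right)^{2} = -156 - \left(\frac{859}{6}\right)^{2} = -156 - \frac{737881}{36} = - \frac{743497}{36}$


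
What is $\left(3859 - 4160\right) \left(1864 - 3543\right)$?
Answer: $505379$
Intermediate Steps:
$\left(3859 - 4160\right) \left(1864 - 3543\right) = \left(-301\right) \left(-1679\right) = 505379$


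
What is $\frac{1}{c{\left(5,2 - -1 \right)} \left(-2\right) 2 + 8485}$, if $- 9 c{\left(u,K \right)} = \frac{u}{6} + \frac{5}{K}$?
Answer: $\frac{9}{76375} \approx 0.00011784$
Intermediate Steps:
$c{\left(u,K \right)} = - \frac{5}{9 K} - \frac{u}{54}$ ($c{\left(u,K \right)} = - \frac{\frac{u}{6} + \frac{5}{K}}{9} = - \frac{\frac{5}{K} + \frac{u}{6}}{9} = - \frac{5}{9 K} - \frac{u}{54}$)
$\frac{1}{c{\left(5,2 - -1 \right)} \left(-2\right) 2 + 8485} = \frac{1}{\frac{-30 - \left(2 - -1\right) 5}{54 \left(2 - -1\right)} \left(-2\right) 2 + 8485} = \frac{1}{\frac{-30 - \left(2 + 1\right) 5}{54 \left(2 + 1\right)} \left(-2\right) 2 + 8485} = \frac{1}{\frac{-30 - 3 \cdot 5}{54 \cdot 3} \left(-2\right) 2 + 8485} = \frac{1}{\frac{1}{54} \cdot \frac{1}{3} \left(-30 - 15\right) \left(-2\right) 2 + 8485} = \frac{1}{\frac{1}{54} \cdot \frac{1}{3} \left(-45\right) \left(-2\right) 2 + 8485} = \frac{1}{\left(- \frac{5}{18}\right) \left(-2\right) 2 + 8485} = \frac{1}{\frac{5}{9} \cdot 2 + 8485} = \frac{1}{\frac{10}{9} + 8485} = \frac{1}{\frac{76375}{9}} = \frac{9}{76375}$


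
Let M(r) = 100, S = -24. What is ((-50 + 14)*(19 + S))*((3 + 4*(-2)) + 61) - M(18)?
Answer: 9980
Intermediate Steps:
((-50 + 14)*(19 + S))*((3 + 4*(-2)) + 61) - M(18) = ((-50 + 14)*(19 - 24))*((3 + 4*(-2)) + 61) - 1*100 = (-36*(-5))*((3 - 8) + 61) - 100 = 180*(-5 + 61) - 100 = 180*56 - 100 = 10080 - 100 = 9980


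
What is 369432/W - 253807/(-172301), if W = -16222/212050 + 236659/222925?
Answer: 2507493529662683726/6686320014943 ≈ 3.7502e+5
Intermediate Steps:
W = 931345032/945424925 (W = -16222*1/212050 + 236659*(1/222925) = -8111/106025 + 236659/222925 = 931345032/945424925 ≈ 0.98511)
369432/W - 253807/(-172301) = 369432/(931345032/945424925) - 253807/(-172301) = 369432*(945424925/931345032) - 253807*(-1/172301) = 14552925870525/38806043 + 253807/172301 = 2507493529662683726/6686320014943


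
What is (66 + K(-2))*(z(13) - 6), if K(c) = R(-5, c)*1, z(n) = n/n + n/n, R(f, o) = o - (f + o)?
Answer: -284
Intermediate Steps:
R(f, o) = -f (R(f, o) = o + (-f - o) = -f)
z(n) = 2 (z(n) = 1 + 1 = 2)
K(c) = 5 (K(c) = -1*(-5)*1 = 5*1 = 5)
(66 + K(-2))*(z(13) - 6) = (66 + 5)*(2 - 6) = 71*(-4) = -284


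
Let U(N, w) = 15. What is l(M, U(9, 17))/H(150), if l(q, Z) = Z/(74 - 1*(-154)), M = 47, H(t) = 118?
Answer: 5/8968 ≈ 0.00055754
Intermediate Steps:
l(q, Z) = Z/228 (l(q, Z) = Z/(74 + 154) = Z/228)
l(M, U(9, 17))/H(150) = ((1/228)*15)/118 = (5/76)*(1/118) = 5/8968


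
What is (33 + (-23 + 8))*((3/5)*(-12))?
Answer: -648/5 ≈ -129.60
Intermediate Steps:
(33 + (-23 + 8))*((3/5)*(-12)) = (33 - 15)*((3*(⅕))*(-12)) = 18*((⅗)*(-12)) = 18*(-36/5) = -648/5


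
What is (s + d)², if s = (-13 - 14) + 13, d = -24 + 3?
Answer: 1225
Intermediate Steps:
d = -21
s = -14 (s = -27 + 13 = -14)
(s + d)² = (-14 - 21)² = (-35)² = 1225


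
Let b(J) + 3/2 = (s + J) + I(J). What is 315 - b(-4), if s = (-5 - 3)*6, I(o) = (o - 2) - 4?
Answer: 757/2 ≈ 378.50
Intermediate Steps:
I(o) = -6 + o (I(o) = (-2 + o) - 4 = -6 + o)
s = -48 (s = -8*6 = -48)
b(J) = -111/2 + 2*J (b(J) = -3/2 + ((-48 + J) + (-6 + J)) = -3/2 + (-54 + 2*J) = -111/2 + 2*J)
315 - b(-4) = 315 - (-111/2 + 2*(-4)) = 315 - (-111/2 - 8) = 315 - 1*(-127/2) = 315 + 127/2 = 757/2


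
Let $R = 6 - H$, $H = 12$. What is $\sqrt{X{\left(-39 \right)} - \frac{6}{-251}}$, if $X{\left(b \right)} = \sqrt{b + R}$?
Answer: $\frac{\sqrt{1506 + 189003 i \sqrt{5}}}{251} \approx 1.8347 + 1.8282 i$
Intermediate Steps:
$R = -6$ ($R = 6 - 12 = -6$)
$X{\left(b \right)} = \sqrt{-6 + b}$ ($X{\left(b \right)} = \sqrt{b - 6} = \sqrt{-6 + b}$)
$\sqrt{X{\left(-39 \right)} - \frac{6}{-251}} = \sqrt{\sqrt{-6 - 39} - \frac{6}{-251}} = \sqrt{\sqrt{-45} - - \frac{6}{251}} = \sqrt{3 i \sqrt{5} + \frac{6}{251}} = \sqrt{\frac{6}{251} + 3 i \sqrt{5}}$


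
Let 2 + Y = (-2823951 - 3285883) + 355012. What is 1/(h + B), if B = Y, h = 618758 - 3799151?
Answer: -1/8935217 ≈ -1.1192e-7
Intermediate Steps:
h = -3180393
Y = -5754824 (Y = -2 + ((-2823951 - 3285883) + 355012) = -2 + (-6109834 + 355012) = -2 - 5754822 = -5754824)
B = -5754824
1/(h + B) = 1/(-3180393 - 5754824) = 1/(-8935217) = -1/8935217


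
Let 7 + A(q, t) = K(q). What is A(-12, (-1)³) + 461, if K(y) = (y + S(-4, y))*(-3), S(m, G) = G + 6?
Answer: 508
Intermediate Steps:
S(m, G) = 6 + G
K(y) = -18 - 6*y (K(y) = (y + (6 + y))*(-3) = (6 + 2*y)*(-3) = -18 - 6*y)
A(q, t) = -25 - 6*q (A(q, t) = -7 + (-18 - 6*q) = -25 - 6*q)
A(-12, (-1)³) + 461 = (-25 - 6*(-12)) + 461 = (-25 + 72) + 461 = 47 + 461 = 508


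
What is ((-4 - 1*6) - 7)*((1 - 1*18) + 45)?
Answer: -476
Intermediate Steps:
((-4 - 1*6) - 7)*((1 - 1*18) + 45) = ((-4 - 6) - 7)*((1 - 18) + 45) = (-10 - 7)*(-17 + 45) = -17*28 = -476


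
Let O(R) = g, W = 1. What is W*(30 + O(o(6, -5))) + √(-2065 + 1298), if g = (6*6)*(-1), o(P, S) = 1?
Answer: -6 + I*√767 ≈ -6.0 + 27.695*I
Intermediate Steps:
g = -36 (g = 36*(-1) = -36)
O(R) = -36
W*(30 + O(o(6, -5))) + √(-2065 + 1298) = 1*(30 - 36) + √(-2065 + 1298) = 1*(-6) + √(-767) = -6 + I*√767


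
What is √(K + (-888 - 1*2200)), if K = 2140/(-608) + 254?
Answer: I*√16389514/76 ≈ 53.268*I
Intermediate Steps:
K = 38073/152 (K = 2140*(-1/608) + 254 = -535/152 + 254 = 38073/152 ≈ 250.48)
√(K + (-888 - 1*2200)) = √(38073/152 + (-888 - 1*2200)) = √(38073/152 + (-888 - 2200)) = √(38073/152 - 3088) = √(-431303/152) = I*√16389514/76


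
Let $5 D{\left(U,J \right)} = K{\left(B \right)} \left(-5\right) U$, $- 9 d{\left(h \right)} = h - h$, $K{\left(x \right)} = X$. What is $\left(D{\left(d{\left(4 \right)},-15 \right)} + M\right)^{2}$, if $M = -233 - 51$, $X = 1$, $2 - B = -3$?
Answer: $80656$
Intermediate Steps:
$B = 5$ ($B = 2 - -3 = 2 + 3 = 5$)
$K{\left(x \right)} = 1$
$M = -284$
$d{\left(h \right)} = 0$ ($d{\left(h \right)} = - \frac{h - h}{9} = \left(- \frac{1}{9}\right) 0 = 0$)
$D{\left(U,J \right)} = - U$ ($D{\left(U,J \right)} = \frac{1 \left(-5\right) U}{5} = \frac{\left(-5\right) U}{5} = - U$)
$\left(D{\left(d{\left(4 \right)},-15 \right)} + M\right)^{2} = \left(\left(-1\right) 0 - 284\right)^{2} = \left(0 - 284\right)^{2} = \left(-284\right)^{2} = 80656$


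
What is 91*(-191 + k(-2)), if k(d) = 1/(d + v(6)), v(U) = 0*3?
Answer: -34853/2 ≈ -17427.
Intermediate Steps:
v(U) = 0
k(d) = 1/d (k(d) = 1/(d + 0) = 1/d)
91*(-191 + k(-2)) = 91*(-191 + 1/(-2)) = 91*(-191 - ½) = 91*(-383/2) = -34853/2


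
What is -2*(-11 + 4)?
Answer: 14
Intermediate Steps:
-2*(-11 + 4) = -2*(-7) = 14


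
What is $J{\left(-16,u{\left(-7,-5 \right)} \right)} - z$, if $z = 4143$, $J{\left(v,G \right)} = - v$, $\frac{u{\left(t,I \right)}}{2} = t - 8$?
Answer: $-4127$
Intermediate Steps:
$u{\left(t,I \right)} = -16 + 2 t$ ($u{\left(t,I \right)} = 2 \left(t - 8\right) = 2 \left(-8 + t\right) = -16 + 2 t$)
$J{\left(-16,u{\left(-7,-5 \right)} \right)} - z = \left(-1\right) \left(-16\right) - 4143 = 16 - 4143 = -4127$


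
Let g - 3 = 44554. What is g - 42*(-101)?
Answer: 48799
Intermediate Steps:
g = 44557 (g = 3 + 44554 = 44557)
g - 42*(-101) = 44557 - 42*(-101) = 44557 - 1*(-4242) = 44557 + 4242 = 48799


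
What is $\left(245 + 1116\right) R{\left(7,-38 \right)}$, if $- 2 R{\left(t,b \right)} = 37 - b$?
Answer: $- \frac{102075}{2} \approx -51038.0$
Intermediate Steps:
$R{\left(t,b \right)} = - \frac{37}{2} + \frac{b}{2}$ ($R{\left(t,b \right)} = - \frac{37 - b}{2} = - \frac{37}{2} + \frac{b}{2}$)
$\left(245 + 1116\right) R{\left(7,-38 \right)} = \left(245 + 1116\right) \left(- \frac{37}{2} + \frac{1}{2} \left(-38\right)\right) = 1361 \left(- \frac{37}{2} - 19\right) = 1361 \left(- \frac{75}{2}\right) = - \frac{102075}{2}$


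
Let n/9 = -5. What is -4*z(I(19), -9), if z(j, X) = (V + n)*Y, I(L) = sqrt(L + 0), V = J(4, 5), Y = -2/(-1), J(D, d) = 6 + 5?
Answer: 272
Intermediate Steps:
n = -45 (n = 9*(-5) = -45)
J(D, d) = 11
Y = 2 (Y = -2*(-1) = 2)
V = 11
I(L) = sqrt(L)
z(j, X) = -68 (z(j, X) = (11 - 45)*2 = -34*2 = -68)
-4*z(I(19), -9) = -4*(-68) = 272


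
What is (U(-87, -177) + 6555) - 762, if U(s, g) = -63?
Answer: 5730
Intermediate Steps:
(U(-87, -177) + 6555) - 762 = (-63 + 6555) - 762 = 6492 - 762 = 5730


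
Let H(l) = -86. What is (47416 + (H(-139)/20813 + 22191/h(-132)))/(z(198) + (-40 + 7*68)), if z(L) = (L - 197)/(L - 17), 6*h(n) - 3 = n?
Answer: 7513608592080/70627479403 ≈ 106.38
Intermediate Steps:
h(n) = ½ + n/6
z(L) = (-197 + L)/(-17 + L)
(47416 + (H(-139)/20813 + 22191/h(-132)))/(z(198) + (-40 + 7*68)) = (47416 + (-86/20813 + 22191/(½ + (⅙)*(-132))))/((-197 + 198)/(-17 + 198) + (-40 + 7*68)) = (47416 + (-86*1/20813 + 22191/(½ - 22)))/(1/181 + (-40 + 476)) = (47416 + (-86/20813 + 22191/(-43/2)))/((1/181)*1 + 436) = (47416 + (-86/20813 + 22191*(-2/43)))/(1/181 + 436) = (47416 + (-86/20813 - 44382/43))/(78917/181) = (47416 - 923726264/894959)*(181/78917) = (41511649680/894959)*(181/78917) = 7513608592080/70627479403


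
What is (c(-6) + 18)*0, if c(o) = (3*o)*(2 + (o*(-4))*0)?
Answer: 0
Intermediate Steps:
c(o) = 6*o (c(o) = (3*o)*(2 - 4*o*0) = (3*o)*(2 + 0) = (3*o)*2 = 6*o)
(c(-6) + 18)*0 = (6*(-6) + 18)*0 = (-36 + 18)*0 = -18*0 = 0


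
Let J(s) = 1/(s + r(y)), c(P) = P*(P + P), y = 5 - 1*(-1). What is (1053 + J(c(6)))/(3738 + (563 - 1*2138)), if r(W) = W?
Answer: 82135/168714 ≈ 0.48683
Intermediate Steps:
y = 6 (y = 5 + 1 = 6)
c(P) = 2*P**2 (c(P) = P*(2*P) = 2*P**2)
J(s) = 1/(6 + s) (J(s) = 1/(s + 6) = 1/(6 + s))
(1053 + J(c(6)))/(3738 + (563 - 1*2138)) = (1053 + 1/(6 + 2*6**2))/(3738 + (563 - 1*2138)) = (1053 + 1/(6 + 2*36))/(3738 + (563 - 2138)) = (1053 + 1/(6 + 72))/(3738 - 1575) = (1053 + 1/78)/2163 = (1053 + 1/78)*(1/2163) = (82135/78)*(1/2163) = 82135/168714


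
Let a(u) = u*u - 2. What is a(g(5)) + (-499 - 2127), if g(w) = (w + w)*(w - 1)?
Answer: -1028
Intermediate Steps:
g(w) = 2*w*(-1 + w) (g(w) = (2*w)*(-1 + w) = 2*w*(-1 + w))
a(u) = -2 + u² (a(u) = u² - 2 = -2 + u²)
a(g(5)) + (-499 - 2127) = (-2 + (2*5*(-1 + 5))²) + (-499 - 2127) = (-2 + (2*5*4)²) - 2626 = (-2 + 40²) - 2626 = (-2 + 1600) - 2626 = 1598 - 2626 = -1028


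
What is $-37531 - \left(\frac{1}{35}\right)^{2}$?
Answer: $- \frac{45975476}{1225} \approx -37531.0$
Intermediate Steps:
$-37531 - \left(\frac{1}{35}\right)^{2} = -37531 - \frac{1}{1225} = - \frac{45975476}{1225}$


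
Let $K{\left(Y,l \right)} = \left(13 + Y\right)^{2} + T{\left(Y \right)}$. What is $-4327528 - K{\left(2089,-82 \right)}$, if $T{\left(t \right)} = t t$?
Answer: $-13109853$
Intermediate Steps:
$T{\left(t \right)} = t^{2}$
$K{\left(Y,l \right)} = Y^{2} + \left(13 + Y\right)^{2}$ ($K{\left(Y,l \right)} = \left(13 + Y\right)^{2} + Y^{2} = Y^{2} + \left(13 + Y\right)^{2}$)
$-4327528 - K{\left(2089,-82 \right)} = -4327528 - \left(2089^{2} + \left(13 + 2089\right)^{2}\right) = -4327528 - \left(4363921 + 2102^{2}\right) = -4327528 - \left(4363921 + 4418404\right) = -4327528 - 8782325 = -13109853$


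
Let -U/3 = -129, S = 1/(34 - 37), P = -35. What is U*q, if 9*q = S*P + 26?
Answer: 4859/3 ≈ 1619.7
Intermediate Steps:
S = -⅓ (S = 1/(-3) = -⅓ ≈ -0.33333)
U = 387 (U = -3*(-129) = 387)
q = 113/27 (q = (-⅓*(-35) + 26)/9 = (35/3 + 26)/9 = (⅑)*(113/3) = 113/27 ≈ 4.1852)
U*q = 387*(113/27) = 4859/3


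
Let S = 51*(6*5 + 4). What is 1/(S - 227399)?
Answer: -1/225665 ≈ -4.4313e-6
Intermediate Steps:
S = 1734 (S = 51*(30 + 4) = 51*34 = 1734)
1/(S - 227399) = 1/(1734 - 227399) = 1/(-225665) = -1/225665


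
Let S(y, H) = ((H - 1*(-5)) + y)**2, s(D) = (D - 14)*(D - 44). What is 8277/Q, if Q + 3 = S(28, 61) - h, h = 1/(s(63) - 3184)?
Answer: 18648081/19900750 ≈ 0.93705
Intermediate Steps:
s(D) = (-44 + D)*(-14 + D) (s(D) = (-14 + D)*(-44 + D) = (-44 + D)*(-14 + D))
S(y, H) = (5 + H + y)**2 (S(y, H) = ((H + 5) + y)**2 = ((5 + H) + y)**2 = (5 + H + y)**2)
h = -1/2253 (h = 1/((616 + 63**2 - 58*63) - 3184) = 1/((616 + 3969 - 3654) - 3184) = 1/(931 - 3184) = 1/(-2253) = -1/2253 ≈ -0.00044385)
Q = 19900750/2253 (Q = -3 + ((5 + 61 + 28)**2 - 1*(-1/2253)) = -3 + (94**2 + 1/2253) = -3 + (8836 + 1/2253) = -3 + 19907509/2253 = 19900750/2253 ≈ 8833.0)
8277/Q = 8277/(19900750/2253) = 8277*(2253/19900750) = 18648081/19900750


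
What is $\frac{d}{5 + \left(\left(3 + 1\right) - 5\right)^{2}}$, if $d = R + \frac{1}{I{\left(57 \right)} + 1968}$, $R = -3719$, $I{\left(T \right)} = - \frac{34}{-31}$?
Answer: $- \frac{227015167}{366252} \approx -619.83$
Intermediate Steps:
$I{\left(T \right)} = \frac{34}{31}$ ($I{\left(T \right)} = \left(-34\right) \left(- \frac{1}{31}\right) = \frac{34}{31}$)
$d = - \frac{227015167}{61042}$ ($d = -3719 + \frac{1}{\frac{34}{31} + 1968} = -3719 + \frac{1}{\frac{61042}{31}} = -3719 + \frac{31}{61042} = - \frac{227015167}{61042} \approx -3719.0$)
$\frac{d}{5 + \left(\left(3 + 1\right) - 5\right)^{2}} = \frac{1}{5 + \left(\left(3 + 1\right) - 5\right)^{2}} \left(- \frac{227015167}{61042}\right) = \frac{1}{5 + \left(4 - 5\right)^{2}} \left(- \frac{227015167}{61042}\right) = \frac{1}{5 + \left(-1\right)^{2}} \left(- \frac{227015167}{61042}\right) = \frac{1}{5 + 1} \left(- \frac{227015167}{61042}\right) = \frac{1}{6} \left(- \frac{227015167}{61042}\right) = - \frac{227015167}{366252}$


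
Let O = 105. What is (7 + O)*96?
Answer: 10752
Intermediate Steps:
(7 + O)*96 = (7 + 105)*96 = 112*96 = 10752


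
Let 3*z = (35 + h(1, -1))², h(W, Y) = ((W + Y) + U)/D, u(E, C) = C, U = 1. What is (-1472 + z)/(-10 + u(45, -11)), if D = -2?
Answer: 4301/84 ≈ 51.202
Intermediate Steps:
h(W, Y) = -½ - W/2 - Y/2 (h(W, Y) = ((W + Y) + 1)/(-2) = (1 + W + Y)*(-½) = -½ - W/2 - Y/2)
z = 1587/4 (z = (35 + (-½ - ½*1 - ½*(-1)))²/3 = (35 + (-½ - ½ + ½))²/3 = (35 - ½)²/3 = (69/2)²/3 = (⅓)*(4761/4) = 1587/4 ≈ 396.75)
(-1472 + z)/(-10 + u(45, -11)) = (-1472 + 1587/4)/(-10 - 11) = -4301/4/(-21) = -4301/4*(-1/21) = 4301/84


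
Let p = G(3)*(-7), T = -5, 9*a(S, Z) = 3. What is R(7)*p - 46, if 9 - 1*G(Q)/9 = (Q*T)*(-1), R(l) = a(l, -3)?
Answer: 80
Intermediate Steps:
a(S, Z) = ⅓ (a(S, Z) = (⅑)*3 = ⅓)
R(l) = ⅓
G(Q) = 81 - 45*Q (G(Q) = 81 - 9*Q*(-5)*(-1) = 81 - 9*(-5*Q)*(-1) = 81 - 45*Q)
p = 378 (p = (81 - 45*3)*(-7) = (81 - 135)*(-7) = -54*(-7) = 378)
R(7)*p - 46 = (⅓)*378 - 46 = 126 - 46 = 80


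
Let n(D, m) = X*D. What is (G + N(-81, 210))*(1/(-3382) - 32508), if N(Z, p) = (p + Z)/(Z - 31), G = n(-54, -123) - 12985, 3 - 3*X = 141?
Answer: 129318355067737/378784 ≈ 3.4140e+8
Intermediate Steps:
X = -46 (X = 1 - ⅓*141 = 1 - 47 = -46)
n(D, m) = -46*D
G = -10501 (G = -46*(-54) - 12985 = 2484 - 12985 = -10501)
N(Z, p) = (Z + p)/(-31 + Z)
(G + N(-81, 210))*(1/(-3382) - 32508) = (-10501 + (-81 + 210)/(-31 - 81))*(1/(-3382) - 32508) = (-10501 + 129/(-112))*(-1/3382 - 32508) = (-10501 - 1/112*129)*(-109942057/3382) = (-10501 - 129/112)*(-109942057/3382) = -1176241/112*(-109942057/3382) = 129318355067737/378784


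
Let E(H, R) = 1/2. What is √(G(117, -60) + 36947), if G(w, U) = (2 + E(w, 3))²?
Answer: √147813/2 ≈ 192.23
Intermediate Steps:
E(H, R) = ½
G(w, U) = 25/4 (G(w, U) = (2 + ½)² = (5/2)² = 25/4)
√(G(117, -60) + 36947) = √(25/4 + 36947) = √(147813/4) = √147813/2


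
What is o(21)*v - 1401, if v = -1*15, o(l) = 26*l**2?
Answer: -173391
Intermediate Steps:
v = -15
o(21)*v - 1401 = (26*21**2)*(-15) - 1401 = (26*441)*(-15) - 1401 = 11466*(-15) - 1401 = -171990 - 1401 = -173391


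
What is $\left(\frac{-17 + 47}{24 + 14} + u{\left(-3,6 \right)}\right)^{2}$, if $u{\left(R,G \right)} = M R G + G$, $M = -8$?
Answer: $\frac{8208225}{361} \approx 22737.0$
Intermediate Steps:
$u{\left(R,G \right)} = G - 8 G R$ ($u{\left(R,G \right)} = - 8 R G + G = - 8 G R + G = G - 8 G R$)
$\left(\frac{-17 + 47}{24 + 14} + u{\left(-3,6 \right)}\right)^{2} = \left(\frac{-17 + 47}{24 + 14} + 6 \left(1 - -24\right)\right)^{2} = \left(\frac{30}{38} + 6 \left(1 + 24\right)\right)^{2} = \left(30 \cdot \frac{1}{38} + 6 \cdot 25\right)^{2} = \left(\frac{15}{19} + 150\right)^{2} = \left(\frac{2865}{19}\right)^{2} = \frac{8208225}{361}$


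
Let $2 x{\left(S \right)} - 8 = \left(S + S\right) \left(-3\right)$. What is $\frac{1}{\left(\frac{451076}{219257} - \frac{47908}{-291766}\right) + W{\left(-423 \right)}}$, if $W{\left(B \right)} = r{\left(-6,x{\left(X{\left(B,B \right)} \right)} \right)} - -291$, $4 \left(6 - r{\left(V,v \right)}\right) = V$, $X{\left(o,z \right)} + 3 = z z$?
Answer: $\frac{63971737862}{19237676556379} \approx 0.0033253$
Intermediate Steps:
$X{\left(o,z \right)} = -3 + z^{2}$ ($X{\left(o,z \right)} = -3 + z z = -3 + z^{2}$)
$x{\left(S \right)} = 4 - 3 S$ ($x{\left(S \right)} = 4 + \frac{\left(S + S\right) \left(-3\right)}{2} = 4 + \frac{2 S \left(-3\right)}{2} = 4 + \frac{\left(-6\right) S}{2} = 4 - 3 S$)
$r{\left(V,v \right)} = 6 - \frac{V}{4}$
$W{\left(B \right)} = \frac{597}{2}$ ($W{\left(B \right)} = \left(6 - - \frac{3}{2}\right) - -291 = \left(6 + \frac{3}{2}\right) + 291 = \frac{15}{2} + 291 = \frac{597}{2}$)
$\frac{1}{\left(\frac{451076}{219257} - \frac{47908}{-291766}\right) + W{\left(-423 \right)}} = \frac{1}{\left(\frac{451076}{219257} - \frac{47908}{-291766}\right) + \frac{597}{2}} = \frac{1}{\left(451076 \cdot \frac{1}{219257} - - \frac{23954}{145883}\right) + \frac{597}{2}} = \frac{1}{\left(\frac{451076}{219257} + \frac{23954}{145883}\right) + \frac{597}{2}} = \frac{1}{\frac{71056402286}{31985868931} + \frac{597}{2}} = \frac{1}{\frac{19237676556379}{63971737862}} = \frac{63971737862}{19237676556379}$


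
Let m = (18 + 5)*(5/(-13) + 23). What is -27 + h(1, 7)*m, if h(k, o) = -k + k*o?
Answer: 40221/13 ≈ 3093.9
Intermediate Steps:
m = 6762/13 (m = 23*(5*(-1/13) + 23) = 23*(-5/13 + 23) = 23*(294/13) = 6762/13 ≈ 520.15)
-27 + h(1, 7)*m = -27 + (1*(-1 + 7))*(6762/13) = -27 + (1*6)*(6762/13) = -27 + 6*(6762/13) = -27 + 40572/13 = 40221/13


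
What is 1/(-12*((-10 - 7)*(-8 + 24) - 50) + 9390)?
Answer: 1/13254 ≈ 7.5449e-5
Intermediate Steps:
1/(-12*((-10 - 7)*(-8 + 24) - 50) + 9390) = 1/(-12*(-17*16 - 50) + 9390) = 1/(-12*(-272 - 50) + 9390) = 1/(-12*(-322) + 9390) = 1/(3864 + 9390) = 1/13254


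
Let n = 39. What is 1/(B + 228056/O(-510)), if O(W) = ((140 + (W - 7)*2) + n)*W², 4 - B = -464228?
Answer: 55596375/25809616301986 ≈ 2.1541e-6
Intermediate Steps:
B = 464232 (B = 4 - 1*(-464228) = 4 + 464228 = 464232)
O(W) = W²*(165 + 2*W) (O(W) = ((140 + (W - 7)*2) + 39)*W² = ((140 + (-7 + W)*2) + 39)*W² = ((140 + (-14 + 2*W)) + 39)*W² = ((126 + 2*W) + 39)*W² = (165 + 2*W)*W² = W²*(165 + 2*W))
1/(B + 228056/O(-510)) = 1/(464232 + 228056/(((-510)²*(165 + 2*(-510))))) = 1/(464232 + 228056/((260100*(165 - 1020)))) = 1/(464232 + 228056/((260100*(-855)))) = 1/(464232 + 228056/(-222385500)) = 1/(464232 + 228056*(-1/222385500)) = 1/(464232 - 57014/55596375) = 1/(25809616301986/55596375) = 55596375/25809616301986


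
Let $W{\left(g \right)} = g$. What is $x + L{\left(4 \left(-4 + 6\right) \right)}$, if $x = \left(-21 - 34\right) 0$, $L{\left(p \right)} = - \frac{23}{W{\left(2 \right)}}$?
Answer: $- \frac{23}{2} \approx -11.5$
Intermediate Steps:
$L{\left(p \right)} = - \frac{23}{2}$
$x = 0$ ($x = \left(-55\right) 0 = 0$)
$x + L{\left(4 \left(-4 + 6\right) \right)} = 0 - \frac{23}{2} = - \frac{23}{2}$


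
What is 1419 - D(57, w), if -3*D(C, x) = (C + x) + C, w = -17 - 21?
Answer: 4333/3 ≈ 1444.3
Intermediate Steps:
w = -38
D(C, x) = -2*C/3 - x/3 (D(C, x) = -((C + x) + C)/3 = -(x + 2*C)/3 = -2*C/3 - x/3)
1419 - D(57, w) = 1419 - (-⅔*57 - ⅓*(-38)) = 1419 - (-38 + 38/3) = 1419 - 1*(-76/3) = 1419 + 76/3 = 4333/3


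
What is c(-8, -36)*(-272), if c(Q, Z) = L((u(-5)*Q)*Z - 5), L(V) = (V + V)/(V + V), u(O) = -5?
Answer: -272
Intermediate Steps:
L(V) = 1 (L(V) = (2*V)/((2*V)) = (2*V)*(1/(2*V)) = 1)
c(Q, Z) = 1
c(-8, -36)*(-272) = 1*(-272) = -272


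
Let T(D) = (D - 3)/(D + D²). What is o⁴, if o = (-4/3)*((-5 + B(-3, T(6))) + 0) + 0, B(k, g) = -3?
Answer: 1048576/81 ≈ 12945.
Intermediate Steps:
T(D) = (-3 + D)/(D + D²)
o = 32/3 (o = (-4/3)*((-5 - 3) + 0) + 0 = (-4*⅓)*(-8 + 0) + 0 = -4/3*(-8) + 0 = 32/3 + 0 = 32/3 ≈ 10.667)
o⁴ = (32/3)⁴ = 1048576/81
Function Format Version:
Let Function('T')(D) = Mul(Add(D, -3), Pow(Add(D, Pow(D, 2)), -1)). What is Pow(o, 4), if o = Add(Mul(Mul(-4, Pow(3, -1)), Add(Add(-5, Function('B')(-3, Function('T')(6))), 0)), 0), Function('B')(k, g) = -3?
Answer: Rational(1048576, 81) ≈ 12945.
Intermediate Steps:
Function('T')(D) = Mul(Pow(Add(D, Pow(D, 2)), -1), Add(-3, D)) (Function('T')(D) = Mul(Add(-3, D), Pow(Add(D, Pow(D, 2)), -1)) = Mul(Pow(Add(D, Pow(D, 2)), -1), Add(-3, D)))
o = Rational(32, 3) (o = Add(Mul(Mul(-4, Pow(3, -1)), Add(Add(-5, -3), 0)), 0) = Add(Mul(Mul(-4, Rational(1, 3)), Add(-8, 0)), 0) = Add(Mul(Rational(-4, 3), -8), 0) = Add(Rational(32, 3), 0) = Rational(32, 3) ≈ 10.667)
Pow(o, 4) = Pow(Rational(32, 3), 4) = Rational(1048576, 81)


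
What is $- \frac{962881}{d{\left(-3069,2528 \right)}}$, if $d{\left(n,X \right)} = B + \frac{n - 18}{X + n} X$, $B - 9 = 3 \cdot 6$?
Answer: $- \frac{520918621}{7818543} \approx -66.626$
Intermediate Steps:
$B = 27$ ($B = 9 + 3 \cdot 6 = 9 + 18 = 27$)
$d{\left(n,X \right)} = 27 + \frac{X \left(-18 + n\right)}{X + n}$ ($d{\left(n,X \right)} = 27 + \frac{n - 18}{X + n} X = 27 + \frac{-18 + n}{X + n} X = 27 + \frac{X \left(-18 + n\right)}{X + n}$)
$- \frac{962881}{d{\left(-3069,2528 \right)}} = - \frac{962881}{\frac{1}{2528 - 3069} \left(9 \cdot 2528 + 27 \left(-3069\right) + 2528 \left(-3069\right)\right)} = - \frac{962881}{\frac{1}{-541} \left(22752 - 82863 - 7758432\right)} = - \frac{962881}{\left(- \frac{1}{541}\right) \left(-7818543\right)} = - \frac{962881}{\frac{7818543}{541}} = \left(-962881\right) \frac{541}{7818543} = - \frac{520918621}{7818543}$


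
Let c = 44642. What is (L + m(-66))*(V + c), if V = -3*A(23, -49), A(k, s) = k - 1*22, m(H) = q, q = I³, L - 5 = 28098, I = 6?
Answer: 1264131841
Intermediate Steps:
L = 28103 (L = 5 + 28098 = 28103)
q = 216 (q = 6³ = 216)
m(H) = 216
A(k, s) = -22 + k (A(k, s) = k - 22 = -22 + k)
V = -3 (V = -3*(-22 + 23) = -3*1 = -3)
(L + m(-66))*(V + c) = (28103 + 216)*(-3 + 44642) = 28319*44639 = 1264131841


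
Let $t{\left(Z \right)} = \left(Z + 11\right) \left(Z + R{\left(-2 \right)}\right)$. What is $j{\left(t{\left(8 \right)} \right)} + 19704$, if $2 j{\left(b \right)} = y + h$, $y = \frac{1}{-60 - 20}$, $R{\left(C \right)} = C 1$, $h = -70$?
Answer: $\frac{3147039}{160} \approx 19669.0$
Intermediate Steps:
$R{\left(C \right)} = C$
$t{\left(Z \right)} = \left(-2 + Z\right) \left(11 + Z\right)$ ($t{\left(Z \right)} = \left(Z + 11\right) \left(Z - 2\right) = \left(11 + Z\right) \left(-2 + Z\right) = \left(-2 + Z\right) \left(11 + Z\right)$)
$y = - \frac{1}{80}$ ($y = \frac{1}{-80} = - \frac{1}{80} \approx -0.0125$)
$j{\left(b \right)} = - \frac{5601}{160}$ ($j{\left(b \right)} = \frac{- \frac{1}{80} - 70}{2} = \frac{1}{2} \left(- \frac{5601}{80}\right) = - \frac{5601}{160}$)
$j{\left(t{\left(8 \right)} \right)} + 19704 = - \frac{5601}{160} + 19704 = \frac{3147039}{160}$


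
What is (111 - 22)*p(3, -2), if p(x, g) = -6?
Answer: -534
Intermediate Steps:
(111 - 22)*p(3, -2) = (111 - 22)*(-6) = 89*(-6) = -534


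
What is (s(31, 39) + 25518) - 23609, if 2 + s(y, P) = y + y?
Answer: 1969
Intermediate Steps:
s(y, P) = -2 + 2*y (s(y, P) = -2 + (y + y) = -2 + 2*y)
(s(31, 39) + 25518) - 23609 = ((-2 + 2*31) + 25518) - 23609 = ((-2 + 62) + 25518) - 23609 = (60 + 25518) - 23609 = 25578 - 23609 = 1969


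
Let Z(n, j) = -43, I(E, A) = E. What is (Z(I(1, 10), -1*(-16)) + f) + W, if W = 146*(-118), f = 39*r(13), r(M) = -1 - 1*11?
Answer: -17739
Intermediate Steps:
r(M) = -12 (r(M) = -1 - 11 = -12)
f = -468 (f = 39*(-12) = -468)
W = -17228
(Z(I(1, 10), -1*(-16)) + f) + W = (-43 - 468) - 17228 = -511 - 17228 = -17739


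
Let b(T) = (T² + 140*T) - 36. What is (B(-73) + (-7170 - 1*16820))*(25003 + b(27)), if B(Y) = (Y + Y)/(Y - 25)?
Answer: -34647181012/49 ≈ -7.0709e+8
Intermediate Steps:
B(Y) = 2*Y/(-25 + Y) (B(Y) = (2*Y)/(-25 + Y) = 2*Y/(-25 + Y))
b(T) = -36 + T² + 140*T
(B(-73) + (-7170 - 1*16820))*(25003 + b(27)) = (2*(-73)/(-25 - 73) + (-7170 - 1*16820))*(25003 + (-36 + 27² + 140*27)) = (2*(-73)/(-98) + (-7170 - 16820))*(25003 + (-36 + 729 + 3780)) = (2*(-73)*(-1/98) - 23990)*(25003 + 4473) = (73/49 - 23990)*29476 = -1175437/49*29476 = -34647181012/49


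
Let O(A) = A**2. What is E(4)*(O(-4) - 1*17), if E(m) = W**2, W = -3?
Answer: -9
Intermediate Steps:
E(m) = 9 (E(m) = (-3)**2 = 9)
E(4)*(O(-4) - 1*17) = 9*((-4)**2 - 1*17) = 9*(16 - 17) = 9*(-1) = -9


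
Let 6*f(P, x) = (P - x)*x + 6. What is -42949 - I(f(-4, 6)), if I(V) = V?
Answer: -42940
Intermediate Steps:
f(P, x) = 1 + x*(P - x)/6 (f(P, x) = ((P - x)*x + 6)/6 = (x*(P - x) + 6)/6 = (6 + x*(P - x))/6 = 1 + x*(P - x)/6)
-42949 - I(f(-4, 6)) = -42949 - (1 - ⅙*6² + (⅙)*(-4)*6) = -42949 - (1 - ⅙*36 - 4) = -42949 - (1 - 6 - 4) = -42949 - 1*(-9) = -42949 + 9 = -42940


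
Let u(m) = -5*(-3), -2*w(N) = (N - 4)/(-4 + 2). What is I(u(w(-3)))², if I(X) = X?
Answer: 225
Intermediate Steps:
w(N) = -1 + N/4 (w(N) = -(N - 4)/(2*(-4 + 2)) = -(-4 + N)/(2*(-2)) = -(-4 + N)*(-1)/(2*2) = -(2 - N/2)/2 = -1 + N/4)
u(m) = 15
I(u(w(-3)))² = 15² = 225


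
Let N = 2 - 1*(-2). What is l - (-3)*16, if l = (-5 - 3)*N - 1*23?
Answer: -7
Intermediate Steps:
N = 4 (N = 2 + 2 = 4)
l = -55 (l = (-5 - 3)*4 - 1*23 = -8*4 - 23 = -32 - 23 = -55)
l - (-3)*16 = -55 - (-3)*16 = -55 - 3*(-16) = -55 + 48 = -7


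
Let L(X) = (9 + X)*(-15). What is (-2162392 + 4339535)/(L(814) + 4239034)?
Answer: 2177143/4226689 ≈ 0.51509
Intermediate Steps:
L(X) = -135 - 15*X
(-2162392 + 4339535)/(L(814) + 4239034) = (-2162392 + 4339535)/((-135 - 15*814) + 4239034) = 2177143/((-135 - 12210) + 4239034) = 2177143/(-12345 + 4239034) = 2177143/4226689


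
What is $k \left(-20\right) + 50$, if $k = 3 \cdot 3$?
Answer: $-130$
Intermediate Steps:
$k = 9$
$k \left(-20\right) + 50 = 9 \left(-20\right) + 50 = -180 + 50 = -130$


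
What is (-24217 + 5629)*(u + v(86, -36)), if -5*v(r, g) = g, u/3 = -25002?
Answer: 6970388472/5 ≈ 1.3941e+9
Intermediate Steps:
u = -75006 (u = 3*(-25002) = -75006)
v(r, g) = -g/5
(-24217 + 5629)*(u + v(86, -36)) = (-24217 + 5629)*(-75006 - ⅕*(-36)) = -18588*(-75006 + 36/5) = -18588*(-374994/5) = 6970388472/5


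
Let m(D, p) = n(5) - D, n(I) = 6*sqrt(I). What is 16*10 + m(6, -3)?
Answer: 154 + 6*sqrt(5) ≈ 167.42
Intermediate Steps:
m(D, p) = -D + 6*sqrt(5) (m(D, p) = 6*sqrt(5) - D = -D + 6*sqrt(5))
16*10 + m(6, -3) = 16*10 + (-1*6 + 6*sqrt(5)) = 160 + (-6 + 6*sqrt(5)) = 154 + 6*sqrt(5)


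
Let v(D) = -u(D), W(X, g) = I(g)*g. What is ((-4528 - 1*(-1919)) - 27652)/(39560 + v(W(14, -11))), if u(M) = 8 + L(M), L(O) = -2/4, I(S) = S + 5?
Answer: -60522/79105 ≈ -0.76508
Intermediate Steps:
I(S) = 5 + S
W(X, g) = g*(5 + g) (W(X, g) = (5 + g)*g = g*(5 + g))
L(O) = -½ (L(O) = -2*¼ = -½)
u(M) = 15/2 (u(M) = 8 - ½ = 15/2)
v(D) = -15/2 (v(D) = -1*15/2 = -15/2)
((-4528 - 1*(-1919)) - 27652)/(39560 + v(W(14, -11))) = ((-4528 - 1*(-1919)) - 27652)/(39560 - 15/2) = ((-4528 + 1919) - 27652)/(79105/2) = (-2609 - 27652)*(2/79105) = -30261*2/79105 = -60522/79105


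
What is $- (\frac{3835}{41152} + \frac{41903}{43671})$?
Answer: $- \frac{1891870541}{1797148992} \approx -1.0527$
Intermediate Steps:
$- (\frac{3835}{41152} + \frac{41903}{43671}) = \left(-1\right) \frac{1891870541}{1797148992} = - \frac{1891870541}{1797148992}$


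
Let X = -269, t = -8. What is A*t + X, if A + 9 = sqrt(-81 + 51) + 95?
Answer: -957 - 8*I*sqrt(30) ≈ -957.0 - 43.818*I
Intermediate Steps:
A = 86 + I*sqrt(30) (A = -9 + (sqrt(-81 + 51) + 95) = -9 + (sqrt(-30) + 95) = -9 + (I*sqrt(30) + 95) = -9 + (95 + I*sqrt(30)) = 86 + I*sqrt(30) ≈ 86.0 + 5.4772*I)
A*t + X = (86 + I*sqrt(30))*(-8) - 269 = (-688 - 8*I*sqrt(30)) - 269 = -957 - 8*I*sqrt(30)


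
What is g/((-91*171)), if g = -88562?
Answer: 88562/15561 ≈ 5.6913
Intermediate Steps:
g/((-91*171)) = -88562/((-91*171)) = -88562/(-15561) = -88562*(-1/15561) = 88562/15561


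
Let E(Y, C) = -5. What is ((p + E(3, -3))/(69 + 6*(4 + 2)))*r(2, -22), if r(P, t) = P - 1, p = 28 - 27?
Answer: -4/105 ≈ -0.038095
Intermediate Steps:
p = 1
r(P, t) = -1 + P
((p + E(3, -3))/(69 + 6*(4 + 2)))*r(2, -22) = ((1 - 5)/(69 + 6*(4 + 2)))*(-1 + 2) = -4/(69 + 6*6)*1 = -4/(69 + 36)*1 = -4/105*1 = -4/105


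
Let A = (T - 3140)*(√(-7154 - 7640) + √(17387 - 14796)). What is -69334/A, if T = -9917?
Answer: 69334/(13057*(√2591 + I*√14794)) ≈ 0.015548 - 0.037151*I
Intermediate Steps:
A = -13057*√2591 - 13057*I*√14794 (A = (-9917 - 3140)*(√(-7154 - 7640) + √(17387 - 14796)) = -13057*(√(-14794) + √2591) = -13057*(I*√14794 + √2591) = -13057*(√2591 + I*√14794) = -13057*√2591 - 13057*I*√14794 ≈ -6.6463e+5 - 1.5881e+6*I)
-69334/A = -69334/(-13057*√2591 - 13057*I*√14794)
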